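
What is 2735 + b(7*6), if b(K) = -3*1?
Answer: 2732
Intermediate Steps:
b(K) = -3
2735 + b(7*6) = 2735 - 3 = 2732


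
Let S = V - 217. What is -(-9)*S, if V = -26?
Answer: -2187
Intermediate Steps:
S = -243 (S = -26 - 217 = -243)
-(-9)*S = -(-9)*(-243) = -9*243 = -2187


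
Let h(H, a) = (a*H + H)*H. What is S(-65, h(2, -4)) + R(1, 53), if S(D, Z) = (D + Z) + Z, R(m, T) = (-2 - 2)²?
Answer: -73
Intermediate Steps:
h(H, a) = H*(H + H*a) (h(H, a) = (H*a + H)*H = (H + H*a)*H = H*(H + H*a))
R(m, T) = 16 (R(m, T) = (-4)² = 16)
S(D, Z) = D + 2*Z
S(-65, h(2, -4)) + R(1, 53) = (-65 + 2*(2²*(1 - 4))) + 16 = (-65 + 2*(4*(-3))) + 16 = (-65 + 2*(-12)) + 16 = (-65 - 24) + 16 = -89 + 16 = -73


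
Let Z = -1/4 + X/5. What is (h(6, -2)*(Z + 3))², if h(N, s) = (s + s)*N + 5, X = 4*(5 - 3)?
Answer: 2732409/400 ≈ 6831.0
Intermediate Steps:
X = 8 (X = 4*2 = 8)
h(N, s) = 5 + 2*N*s (h(N, s) = (2*s)*N + 5 = 2*N*s + 5 = 5 + 2*N*s)
Z = 27/20 (Z = -1/4 + 8/5 = -1*¼ + 8*(⅕) = -¼ + 8/5 = 27/20 ≈ 1.3500)
(h(6, -2)*(Z + 3))² = ((5 + 2*6*(-2))*(27/20 + 3))² = ((5 - 24)*(87/20))² = (-19*87/20)² = (-1653/20)² = 2732409/400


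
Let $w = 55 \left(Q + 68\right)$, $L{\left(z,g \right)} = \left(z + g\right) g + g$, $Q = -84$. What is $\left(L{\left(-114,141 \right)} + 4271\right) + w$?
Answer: $7339$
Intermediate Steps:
$L{\left(z,g \right)} = g + g \left(g + z\right)$ ($L{\left(z,g \right)} = \left(g + z\right) g + g = g \left(g + z\right) + g = g + g \left(g + z\right)$)
$w = -880$ ($w = 55 \left(-84 + 68\right) = 55 \left(-16\right) = -880$)
$\left(L{\left(-114,141 \right)} + 4271\right) + w = \left(141 \left(1 + 141 - 114\right) + 4271\right) - 880 = \left(141 \cdot 28 + 4271\right) - 880 = \left(3948 + 4271\right) - 880 = 8219 - 880 = 7339$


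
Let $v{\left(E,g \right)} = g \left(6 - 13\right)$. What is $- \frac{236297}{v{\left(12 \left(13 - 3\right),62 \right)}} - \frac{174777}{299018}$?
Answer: $\frac{17645300782}{32443453} \approx 543.88$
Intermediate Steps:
$v{\left(E,g \right)} = - 7 g$ ($v{\left(E,g \right)} = g \left(-7\right) = - 7 g$)
$- \frac{236297}{v{\left(12 \left(13 - 3\right),62 \right)}} - \frac{174777}{299018} = - \frac{236297}{\left(-7\right) 62} - \frac{174777}{299018} = - \frac{236297}{-434} - \frac{174777}{299018} = \left(-236297\right) \left(- \frac{1}{434}\right) - \frac{174777}{299018} = \frac{236297}{434} - \frac{174777}{299018} = \frac{17645300782}{32443453}$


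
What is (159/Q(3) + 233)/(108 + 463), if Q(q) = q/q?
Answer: 392/571 ≈ 0.68651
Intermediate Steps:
Q(q) = 1
(159/Q(3) + 233)/(108 + 463) = (159/1 + 233)/(108 + 463) = (159*1 + 233)/571 = (159 + 233)*(1/571) = 392*(1/571) = 392/571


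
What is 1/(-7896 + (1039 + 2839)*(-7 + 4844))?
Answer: 1/18749990 ≈ 5.3333e-8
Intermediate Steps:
1/(-7896 + (1039 + 2839)*(-7 + 4844)) = 1/(-7896 + 3878*4837) = 1/(-7896 + 18757886) = 1/18749990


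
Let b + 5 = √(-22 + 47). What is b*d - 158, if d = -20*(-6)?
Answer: -158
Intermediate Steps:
d = 120
b = 0 (b = -5 + √(-22 + 47) = -5 + √25 = -5 + 5 = 0)
b*d - 158 = 0*120 - 158 = 0 - 158 = -158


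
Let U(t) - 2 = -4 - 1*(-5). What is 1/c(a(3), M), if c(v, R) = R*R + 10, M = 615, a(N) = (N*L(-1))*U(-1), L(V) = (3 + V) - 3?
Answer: 1/378235 ≈ 2.6439e-6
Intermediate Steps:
U(t) = 3 (U(t) = 2 + (-4 - 1*(-5)) = 2 + (-4 + 5) = 2 + 1 = 3)
L(V) = V
a(N) = -3*N (a(N) = (N*(-1))*3 = -N*3 = -3*N)
c(v, R) = 10 + R**2 (c(v, R) = R**2 + 10 = 10 + R**2)
1/c(a(3), M) = 1/(10 + 615**2) = 1/(10 + 378225) = 1/378235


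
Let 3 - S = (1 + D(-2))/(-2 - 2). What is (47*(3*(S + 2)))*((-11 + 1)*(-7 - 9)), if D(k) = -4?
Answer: 95880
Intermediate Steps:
S = 9/4 (S = 3 - (1 - 4)/(-2 - 2) = 3 - (-3)/(-4) = 3 - (-3)*(-1)/4 = 3 - 1*¾ = 3 - ¾ = 9/4 ≈ 2.2500)
(47*(3*(S + 2)))*((-11 + 1)*(-7 - 9)) = (47*(3*(9/4 + 2)))*((-11 + 1)*(-7 - 9)) = (47*(3*(17/4)))*(-10*(-16)) = (47*(51/4))*160 = (2397/4)*160 = 95880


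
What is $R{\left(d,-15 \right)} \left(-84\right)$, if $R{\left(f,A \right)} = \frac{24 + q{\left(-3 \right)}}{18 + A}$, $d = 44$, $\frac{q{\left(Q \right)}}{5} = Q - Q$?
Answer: $-672$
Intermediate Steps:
$q{\left(Q \right)} = 0$ ($q{\left(Q \right)} = 5 \left(Q - Q\right) = 5 \cdot 0 = 0$)
$R{\left(f,A \right)} = \frac{24}{18 + A}$ ($R{\left(f,A \right)} = \frac{24 + 0}{18 + A} = \frac{24}{18 + A}$)
$R{\left(d,-15 \right)} \left(-84\right) = \frac{24}{18 - 15} \left(-84\right) = \frac{24}{3} \left(-84\right) = 24 \cdot \frac{1}{3} \left(-84\right) = 8 \left(-84\right) = -672$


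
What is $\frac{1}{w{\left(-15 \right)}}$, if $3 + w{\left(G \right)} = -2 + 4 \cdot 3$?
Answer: $\frac{1}{7} \approx 0.14286$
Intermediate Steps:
$w{\left(G \right)} = 7$ ($w{\left(G \right)} = -3 + \left(-2 + 4 \cdot 3\right) = -3 + \left(-2 + 12\right) = -3 + 10 = 7$)
$\frac{1}{w{\left(-15 \right)}} = \frac{1}{7}$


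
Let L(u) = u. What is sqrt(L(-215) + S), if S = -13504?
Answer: I*sqrt(13719) ≈ 117.13*I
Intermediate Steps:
sqrt(L(-215) + S) = sqrt(-215 - 13504) = sqrt(-13719) = I*sqrt(13719)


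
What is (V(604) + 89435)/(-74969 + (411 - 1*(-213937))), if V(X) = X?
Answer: 90039/139379 ≈ 0.64600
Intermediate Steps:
(V(604) + 89435)/(-74969 + (411 - 1*(-213937))) = (604 + 89435)/(-74969 + (411 - 1*(-213937))) = 90039/(-74969 + (411 + 213937)) = 90039/(-74969 + 214348) = 90039/139379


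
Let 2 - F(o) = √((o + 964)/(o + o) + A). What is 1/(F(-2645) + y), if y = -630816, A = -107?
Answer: -3337006060/2105030141297189 + 23*I*√5643490/2105030141297189 ≈ -1.5853e-6 + 2.5956e-11*I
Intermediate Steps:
F(o) = 2 - √(-107 + (964 + o)/(2*o)) (F(o) = 2 - √((o + 964)/(o + o) - 107) = 2 - √((964 + o)/((2*o)) - 107) = 2 - √((964 + o)*(1/(2*o)) - 107) = 2 - √((964 + o)/(2*o) - 107) = 2 - √(-107 + (964 + o)/(2*o)))
1/(F(-2645) + y) = 1/((2 - √(-426 + 1928/(-2645))/2) - 630816) = 1/((2 - √(-426 + 1928*(-1/2645))/2) - 630816) = 1/((2 - √(-426 - 1928/2645)/2) - 630816) = 1/((2 - I*√5643490/230) - 630816) = 1/(-630814 - I*√5643490/230)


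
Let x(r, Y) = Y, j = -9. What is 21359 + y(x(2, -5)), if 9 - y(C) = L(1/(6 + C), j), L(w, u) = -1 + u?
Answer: 21378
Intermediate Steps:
y(C) = 19 (y(C) = 9 - (-1 - 9) = 9 - 1*(-10) = 9 + 10 = 19)
21359 + y(x(2, -5)) = 21359 + 19 = 21378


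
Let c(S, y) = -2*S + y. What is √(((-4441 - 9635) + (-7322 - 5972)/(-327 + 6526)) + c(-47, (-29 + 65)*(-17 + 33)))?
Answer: 12*I*√3578075198/6199 ≈ 115.79*I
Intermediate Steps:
c(S, y) = y - 2*S
√(((-4441 - 9635) + (-7322 - 5972)/(-327 + 6526)) + c(-47, (-29 + 65)*(-17 + 33))) = √(((-4441 - 9635) + (-7322 - 5972)/(-327 + 6526)) + ((-29 + 65)*(-17 + 33) - 2*(-47))) = √((-14076 - 13294/6199) + (36*16 + 94)) = √((-14076 - 13294*1/6199) + (576 + 94)) = √((-14076 - 13294/6199) + 670) = √(-87270418/6199 + 670) = √(-83117088/6199) = 12*I*√3578075198/6199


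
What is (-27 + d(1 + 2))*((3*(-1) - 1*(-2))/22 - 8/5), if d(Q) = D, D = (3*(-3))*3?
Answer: 4887/55 ≈ 88.854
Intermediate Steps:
D = -27 (D = -9*3 = -27)
d(Q) = -27
(-27 + d(1 + 2))*((3*(-1) - 1*(-2))/22 - 8/5) = (-27 - 27)*((3*(-1) - 1*(-2))/22 - 8/5) = -54*((-3 + 2)*(1/22) - 8*⅕) = -54*(-1*1/22 - 8/5) = -54*(-1/22 - 8/5) = -54*(-181/110) = 4887/55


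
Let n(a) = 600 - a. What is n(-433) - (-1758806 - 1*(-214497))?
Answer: 1545342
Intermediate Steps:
n(-433) - (-1758806 - 1*(-214497)) = (600 - 1*(-433)) - (-1758806 - 1*(-214497)) = (600 + 433) - (-1758806 + 214497) = 1033 - 1*(-1544309) = 1033 + 1544309 = 1545342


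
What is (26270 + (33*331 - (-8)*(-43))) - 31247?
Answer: 5602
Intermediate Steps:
(26270 + (33*331 - (-8)*(-43))) - 31247 = (26270 + (10923 - 1*344)) - 31247 = (26270 + (10923 - 344)) - 31247 = (26270 + 10579) - 31247 = 36849 - 31247 = 5602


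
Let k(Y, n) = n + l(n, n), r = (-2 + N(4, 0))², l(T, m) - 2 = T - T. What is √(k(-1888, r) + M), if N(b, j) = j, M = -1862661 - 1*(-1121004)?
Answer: I*√741651 ≈ 861.19*I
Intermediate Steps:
M = -741657 (M = -1862661 + 1121004 = -741657)
l(T, m) = 2 (l(T, m) = 2 + (T - T) = 2 + 0 = 2)
r = 4 (r = (-2 + 0)² = (-2)² = 4)
k(Y, n) = 2 + n (k(Y, n) = n + 2 = 2 + n)
√(k(-1888, r) + M) = √((2 + 4) - 741657) = √(6 - 741657) = √(-741651) = I*√741651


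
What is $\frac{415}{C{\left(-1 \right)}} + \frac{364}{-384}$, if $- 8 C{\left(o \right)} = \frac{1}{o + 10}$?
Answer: $- \frac{2868571}{96} \approx -29881.0$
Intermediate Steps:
$C{\left(o \right)} = - \frac{1}{8 \left(10 + o\right)}$ ($C{\left(o \right)} = - \frac{1}{8 \left(o + 10\right)} = - \frac{1}{8 \left(10 + o\right)}$)
$\frac{415}{C{\left(-1 \right)}} + \frac{364}{-384} = \frac{415}{\left(-1\right) \frac{1}{80 + 8 \left(-1\right)}} + \frac{364}{-384} = \frac{415}{\left(-1\right) \frac{1}{80 - 8}} + 364 \left(- \frac{1}{384}\right) = \frac{415}{\left(-1\right) \frac{1}{72}} - \frac{91}{96} = \frac{415}{- \frac{1}{72}} - \frac{91}{96} = 415 \left(-72\right) - \frac{91}{96} = -29880 - \frac{91}{96} = - \frac{2868571}{96}$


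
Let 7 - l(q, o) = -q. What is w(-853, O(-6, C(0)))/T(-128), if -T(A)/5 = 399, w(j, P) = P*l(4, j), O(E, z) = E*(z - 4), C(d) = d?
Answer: -88/665 ≈ -0.13233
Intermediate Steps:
l(q, o) = 7 + q (l(q, o) = 7 - (-1)*q = 7 + q)
O(E, z) = E*(-4 + z)
w(j, P) = 11*P (w(j, P) = P*(7 + 4) = P*11 = 11*P)
T(A) = -1995 (T(A) = -5*399 = -1995)
w(-853, O(-6, C(0)))/T(-128) = (11*(-6*(-4 + 0)))/(-1995) = (11*(-6*(-4)))*(-1/1995) = (11*24)*(-1/1995) = 264*(-1/1995) = -88/665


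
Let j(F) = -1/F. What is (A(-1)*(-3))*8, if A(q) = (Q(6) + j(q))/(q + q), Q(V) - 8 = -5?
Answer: 48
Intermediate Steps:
Q(V) = 3 (Q(V) = 8 - 5 = 3)
A(q) = (3 - 1/q)/(2*q) (A(q) = (3 - 1/q)/(q + q) = (3 - 1/q)/((2*q)) = (3 - 1/q)*(1/(2*q)) = (3 - 1/q)/(2*q))
(A(-1)*(-3))*8 = (((1/2)*(-1 + 3*(-1))/(-1)**2)*(-3))*8 = (((1/2)*1*(-1 - 3))*(-3))*8 = (((1/2)*1*(-4))*(-3))*8 = -2*(-3)*8 = 6*8 = 48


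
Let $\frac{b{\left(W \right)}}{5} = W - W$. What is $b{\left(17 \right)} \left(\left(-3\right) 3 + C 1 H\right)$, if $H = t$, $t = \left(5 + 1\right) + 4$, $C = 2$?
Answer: $0$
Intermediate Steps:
$b{\left(W \right)} = 0$ ($b{\left(W \right)} = 5 \left(W - W\right) = 5 \cdot 0 = 0$)
$t = 10$ ($t = 6 + 4 = 10$)
$H = 10$
$b{\left(17 \right)} \left(\left(-3\right) 3 + C 1 H\right) = 0 \left(\left(-3\right) 3 + 2 \cdot 1 \cdot 10\right) = 0 \left(-9 + 2 \cdot 10\right) = 0 \left(-9 + 20\right) = 0 \cdot 11 = 0$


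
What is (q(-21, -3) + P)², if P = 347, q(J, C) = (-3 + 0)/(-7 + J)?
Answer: 94458961/784 ≈ 1.2048e+5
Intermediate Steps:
q(J, C) = -3/(-7 + J)
(q(-21, -3) + P)² = (-3/(-7 - 21) + 347)² = (-3/(-28) + 347)² = (-3*(-1/28) + 347)² = (3/28 + 347)² = (9719/28)² = 94458961/784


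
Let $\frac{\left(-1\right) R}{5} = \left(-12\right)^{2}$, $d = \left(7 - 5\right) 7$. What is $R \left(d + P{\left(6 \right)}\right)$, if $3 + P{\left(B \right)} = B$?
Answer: $-12240$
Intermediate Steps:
$P{\left(B \right)} = -3 + B$
$d = 14$ ($d = 2 \cdot 7 = 14$)
$R = -720$ ($R = - 5 \left(-12\right)^{2} = \left(-5\right) 144 = -720$)
$R \left(d + P{\left(6 \right)}\right) = - 720 \left(14 + \left(-3 + 6\right)\right) = - 720 \left(14 + 3\right) = \left(-720\right) 17 = -12240$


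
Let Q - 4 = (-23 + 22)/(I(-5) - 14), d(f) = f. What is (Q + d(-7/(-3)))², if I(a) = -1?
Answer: 1024/25 ≈ 40.960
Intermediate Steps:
Q = 61/15 (Q = 4 + (-23 + 22)/(-1 - 14) = 4 - 1/(-15) = 4 - 1*(-1/15) = 4 + 1/15 = 61/15 ≈ 4.0667)
(Q + d(-7/(-3)))² = (61/15 - 7/(-3))² = (61/15 - 7*(-⅓))² = (61/15 + 7/3)² = (32/5)² = 1024/25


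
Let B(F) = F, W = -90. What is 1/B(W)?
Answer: -1/90 ≈ -0.011111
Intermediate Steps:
1/B(W) = 1/(-90) = -1/90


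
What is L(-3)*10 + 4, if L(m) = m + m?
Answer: -56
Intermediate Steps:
L(m) = 2*m
L(-3)*10 + 4 = (2*(-3))*10 + 4 = -6*10 + 4 = -60 + 4 = -56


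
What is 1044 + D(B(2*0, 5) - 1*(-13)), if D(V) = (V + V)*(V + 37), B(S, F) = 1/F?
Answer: 59232/25 ≈ 2369.3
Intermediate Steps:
D(V) = 2*V*(37 + V) (D(V) = (2*V)*(37 + V) = 2*V*(37 + V))
1044 + D(B(2*0, 5) - 1*(-13)) = 1044 + 2*(1/5 - 1*(-13))*(37 + (1/5 - 1*(-13))) = 1044 + 2*(⅕ + 13)*(37 + (⅕ + 13)) = 1044 + 2*(66/5)*(37 + 66/5) = 1044 + 2*(66/5)*(251/5) = 1044 + 33132/25 = 59232/25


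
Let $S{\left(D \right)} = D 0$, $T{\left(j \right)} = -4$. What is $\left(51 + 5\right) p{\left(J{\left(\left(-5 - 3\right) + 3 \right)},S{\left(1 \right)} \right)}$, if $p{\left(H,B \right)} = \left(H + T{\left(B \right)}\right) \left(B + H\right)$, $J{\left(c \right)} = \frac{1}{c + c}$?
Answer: $\frac{574}{25} \approx 22.96$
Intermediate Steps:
$J{\left(c \right)} = \frac{1}{2 c}$
$S{\left(D \right)} = 0$
$p{\left(H,B \right)} = \left(-4 + H\right) \left(B + H\right)$ ($p{\left(H,B \right)} = \left(H - 4\right) \left(B + H\right) = \left(-4 + H\right) \left(B + H\right)$)
$\left(51 + 5\right) p{\left(J{\left(\left(-5 - 3\right) + 3 \right)},S{\left(1 \right)} \right)} = \left(51 + 5\right) \left(\left(\frac{1}{2 \left(\left(-5 - 3\right) + 3\right)}\right)^{2} - 0 - 4 \frac{1}{2 \left(\left(-5 - 3\right) + 3\right)} + 0 \frac{1}{2 \left(\left(-5 - 3\right) + 3\right)}\right) = 56 \left(\left(\frac{1}{2 \left(-8 + 3\right)}\right)^{2} + 0 - 4 \frac{1}{2 \left(-8 + 3\right)} + 0 \frac{1}{2 \left(-8 + 3\right)}\right) = 56 \left(\left(\frac{1}{2 \left(-5\right)}\right)^{2} + 0 - 4 \frac{1}{2 \left(-5\right)} + 0 \frac{1}{2 \left(-5\right)}\right) = 56 \left(\left(\frac{1}{2} \left(- \frac{1}{5}\right)\right)^{2} + 0 - 4 \cdot \frac{1}{2} \left(- \frac{1}{5}\right) + 0 \cdot \frac{1}{2} \left(- \frac{1}{5}\right)\right) = 56 \left(\left(- \frac{1}{10}\right)^{2} + 0 - - \frac{2}{5} + 0 \left(- \frac{1}{10}\right)\right) = 56 \left(\frac{1}{100} + 0 + \frac{2}{5} + 0\right) = 56 \cdot \frac{41}{100} = \frac{574}{25}$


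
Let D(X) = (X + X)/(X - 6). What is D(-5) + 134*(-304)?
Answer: -448086/11 ≈ -40735.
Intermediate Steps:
D(X) = 2*X/(-6 + X) (D(X) = (2*X)/(-6 + X) = 2*X/(-6 + X))
D(-5) + 134*(-304) = 2*(-5)/(-6 - 5) + 134*(-304) = 2*(-5)/(-11) - 40736 = 2*(-5)*(-1/11) - 40736 = 10/11 - 40736 = -448086/11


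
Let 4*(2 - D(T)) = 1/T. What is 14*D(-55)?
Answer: 3087/110 ≈ 28.064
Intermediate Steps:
D(T) = 2 - 1/(4*T)
14*D(-55) = 14*(2 - ¼/(-55)) = 14*(2 - ¼*(-1/55)) = 14*(2 + 1/220) = 14*(441/220) = 3087/110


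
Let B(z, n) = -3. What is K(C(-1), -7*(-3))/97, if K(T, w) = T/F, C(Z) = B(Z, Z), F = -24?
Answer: 1/776 ≈ 0.0012887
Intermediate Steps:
C(Z) = -3
K(T, w) = -T/24 (K(T, w) = T/(-24) = T*(-1/24) = -T/24)
K(C(-1), -7*(-3))/97 = -1/24*(-3)/97 = (⅛)*(1/97) = 1/776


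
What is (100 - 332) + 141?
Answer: -91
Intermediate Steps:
(100 - 332) + 141 = -232 + 141 = -91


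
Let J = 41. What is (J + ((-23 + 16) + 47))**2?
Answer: 6561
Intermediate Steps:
(J + ((-23 + 16) + 47))**2 = (41 + ((-23 + 16) + 47))**2 = (41 + (-7 + 47))**2 = (41 + 40)**2 = 81**2 = 6561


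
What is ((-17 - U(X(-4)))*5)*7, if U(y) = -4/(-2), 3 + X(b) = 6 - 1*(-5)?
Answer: -665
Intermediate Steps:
X(b) = 8 (X(b) = -3 + (6 - 1*(-5)) = -3 + (6 + 5) = -3 + 11 = 8)
U(y) = 2 (U(y) = -4*(-½) = 2)
((-17 - U(X(-4)))*5)*7 = ((-17 - 1*2)*5)*7 = ((-17 - 2)*5)*7 = -19*5*7 = -95*7 = -665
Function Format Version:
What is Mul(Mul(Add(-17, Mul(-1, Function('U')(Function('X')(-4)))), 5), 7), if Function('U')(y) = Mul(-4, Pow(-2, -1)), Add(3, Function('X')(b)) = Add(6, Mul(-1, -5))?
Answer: -665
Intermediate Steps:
Function('X')(b) = 8 (Function('X')(b) = Add(-3, Add(6, Mul(-1, -5))) = Add(-3, Add(6, 5)) = Add(-3, 11) = 8)
Function('U')(y) = 2 (Function('U')(y) = Mul(-4, Rational(-1, 2)) = 2)
Mul(Mul(Add(-17, Mul(-1, Function('U')(Function('X')(-4)))), 5), 7) = Mul(Mul(Add(-17, Mul(-1, 2)), 5), 7) = Mul(Mul(Add(-17, -2), 5), 7) = Mul(Mul(-19, 5), 7) = Mul(-95, 7) = -665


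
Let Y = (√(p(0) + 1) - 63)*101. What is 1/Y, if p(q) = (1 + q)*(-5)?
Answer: -63/401273 - 2*I/401273 ≈ -0.000157 - 4.9841e-6*I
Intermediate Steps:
p(q) = -5 - 5*q
Y = -6363 + 202*I (Y = (√((-5 - 5*0) + 1) - 63)*101 = (√((-5 + 0) + 1) - 63)*101 = (√(-5 + 1) - 63)*101 = (√(-4) - 63)*101 = (2*I - 63)*101 = (-63 + 2*I)*101 = -6363 + 202*I ≈ -6363.0 + 202.0*I)
1/Y = 1/(-6363 + 202*I) = (-6363 - 202*I)/40528573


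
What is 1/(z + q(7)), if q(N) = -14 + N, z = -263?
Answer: -1/270 ≈ -0.0037037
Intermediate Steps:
1/(z + q(7)) = 1/(-263 + (-14 + 7)) = 1/(-263 - 7) = 1/(-270) = -1/270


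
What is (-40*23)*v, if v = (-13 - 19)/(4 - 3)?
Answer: 29440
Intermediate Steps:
v = -32 (v = -32/1 = -32*1 = -32)
(-40*23)*v = -40*23*(-32) = -920*(-32) = 29440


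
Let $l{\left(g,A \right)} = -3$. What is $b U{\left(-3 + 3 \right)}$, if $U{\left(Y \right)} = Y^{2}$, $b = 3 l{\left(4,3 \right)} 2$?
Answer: $0$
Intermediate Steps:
$b = -18$ ($b = 3 \left(-3\right) 2 = \left(-9\right) 2 = -18$)
$b U{\left(-3 + 3 \right)} = - 18 \left(-3 + 3\right)^{2} = - 18 \cdot 0^{2} = \left(-18\right) 0 = 0$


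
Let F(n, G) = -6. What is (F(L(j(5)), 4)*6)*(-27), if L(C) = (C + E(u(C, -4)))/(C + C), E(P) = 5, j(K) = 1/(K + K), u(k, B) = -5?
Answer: 972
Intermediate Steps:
j(K) = 1/(2*K)
L(C) = (5 + C)/(2*C) (L(C) = (C + 5)/(C + C) = (5 + C)/((2*C)) = (5 + C)*(1/(2*C)) = (5 + C)/(2*C))
(F(L(j(5)), 4)*6)*(-27) = -6*6*(-27) = -36*(-27) = 972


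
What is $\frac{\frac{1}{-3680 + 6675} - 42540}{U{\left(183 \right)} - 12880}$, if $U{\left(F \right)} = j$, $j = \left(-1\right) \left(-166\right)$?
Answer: $\frac{127407299}{38078430} \approx 3.3459$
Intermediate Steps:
$j = 166$
$U{\left(F \right)} = 166$
$\frac{\frac{1}{-3680 + 6675} - 42540}{U{\left(183 \right)} - 12880} = \frac{\frac{1}{-3680 + 6675} - 42540}{166 - 12880} = \frac{\frac{1}{2995} - 42540}{-12714} = \left(\frac{1}{2995} - 42540\right) \left(- \frac{1}{12714}\right) = \left(- \frac{127407299}{2995}\right) \left(- \frac{1}{12714}\right) = \frac{127407299}{38078430}$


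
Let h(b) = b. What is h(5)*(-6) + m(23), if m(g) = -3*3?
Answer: -39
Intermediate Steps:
m(g) = -9
h(5)*(-6) + m(23) = 5*(-6) - 9 = -30 - 9 = -39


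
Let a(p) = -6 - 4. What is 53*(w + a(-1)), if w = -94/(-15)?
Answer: -2968/15 ≈ -197.87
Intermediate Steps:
a(p) = -10
w = 94/15 (w = -94*(-1/15) = 94/15 ≈ 6.2667)
53*(w + a(-1)) = 53*(94/15 - 10) = 53*(-56/15) = -2968/15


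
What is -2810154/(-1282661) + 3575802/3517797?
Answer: 4824031026620/1504047005939 ≈ 3.2074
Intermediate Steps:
-2810154/(-1282661) + 3575802/3517797 = -2810154*(-1/1282661) + 3575802*(1/3517797) = 2810154/1282661 + 1191934/1172599 = 4824031026620/1504047005939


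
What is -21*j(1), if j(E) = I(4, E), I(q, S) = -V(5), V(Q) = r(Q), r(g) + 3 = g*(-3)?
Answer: -378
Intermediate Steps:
r(g) = -3 - 3*g (r(g) = -3 + g*(-3) = -3 - 3*g)
V(Q) = -3 - 3*Q
I(q, S) = 18 (I(q, S) = -(-3 - 3*5) = -(-3 - 15) = -1*(-18) = 18)
j(E) = 18
-21*j(1) = -21*18 = -378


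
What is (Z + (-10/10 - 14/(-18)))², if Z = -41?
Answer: 137641/81 ≈ 1699.3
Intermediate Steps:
(Z + (-10/10 - 14/(-18)))² = (-41 + (-10/10 - 14/(-18)))² = (-41 + (-10*⅒ - 14*(-1/18)))² = (-41 + (-1 + 7/9))² = (-41 - 2/9)² = (-371/9)² = 137641/81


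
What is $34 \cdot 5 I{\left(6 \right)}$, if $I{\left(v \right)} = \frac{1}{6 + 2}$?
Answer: $\frac{85}{4} \approx 21.25$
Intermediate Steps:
$I{\left(v \right)} = \frac{1}{8}$
$34 \cdot 5 I{\left(6 \right)} = 34 \cdot 5 \cdot \frac{1}{8} = 170 \cdot \frac{1}{8} = \frac{85}{4}$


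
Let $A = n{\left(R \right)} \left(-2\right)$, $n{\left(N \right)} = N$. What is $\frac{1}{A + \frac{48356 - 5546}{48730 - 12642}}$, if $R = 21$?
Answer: $- \frac{18044}{736443} \approx -0.024502$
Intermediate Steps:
$A = -42$ ($A = 21 \left(-2\right) = -42$)
$\frac{1}{A + \frac{48356 - 5546}{48730 - 12642}} = \frac{1}{-42 + \frac{48356 - 5546}{48730 - 12642}} = \frac{1}{-42 + \frac{42810}{36088}} = \frac{1}{-42 + 42810 \cdot \frac{1}{36088}} = \frac{1}{-42 + \frac{21405}{18044}} = \frac{1}{- \frac{736443}{18044}} = - \frac{18044}{736443}$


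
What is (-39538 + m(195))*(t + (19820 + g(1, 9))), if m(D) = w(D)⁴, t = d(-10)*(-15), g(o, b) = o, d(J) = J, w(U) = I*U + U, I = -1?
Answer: -789613398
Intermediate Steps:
w(U) = 0 (w(U) = -U + U = 0)
t = 150 (t = -10*(-15) = 150)
m(D) = 0 (m(D) = 0⁴ = 0)
(-39538 + m(195))*(t + (19820 + g(1, 9))) = (-39538 + 0)*(150 + (19820 + 1)) = -39538*(150 + 19821) = -39538*19971 = -789613398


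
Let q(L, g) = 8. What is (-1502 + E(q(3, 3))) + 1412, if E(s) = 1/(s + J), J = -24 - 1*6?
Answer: -1981/22 ≈ -90.045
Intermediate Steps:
J = -30 (J = -24 - 6 = -30)
E(s) = 1/(-30 + s) (E(s) = 1/(s - 30) = 1/(-30 + s))
(-1502 + E(q(3, 3))) + 1412 = (-1502 + 1/(-30 + 8)) + 1412 = (-1502 + 1/(-22)) + 1412 = (-1502 - 1/22) + 1412 = -33045/22 + 1412 = -1981/22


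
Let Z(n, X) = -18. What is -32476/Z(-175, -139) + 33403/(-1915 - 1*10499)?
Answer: 67092635/37242 ≈ 1801.5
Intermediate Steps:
-32476/Z(-175, -139) + 33403/(-1915 - 1*10499) = -32476/(-18) + 33403/(-1915 - 1*10499) = -32476*(-1/18) + 33403/(-1915 - 10499) = 16238/9 + 33403/(-12414) = 16238/9 + 33403*(-1/12414) = 16238/9 - 33403/12414 = 67092635/37242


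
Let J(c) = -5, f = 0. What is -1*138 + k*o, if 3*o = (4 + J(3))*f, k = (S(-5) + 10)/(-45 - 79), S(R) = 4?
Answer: -138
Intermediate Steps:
k = -7/62 (k = (4 + 10)/(-45 - 79) = 14/(-124) = 14*(-1/124) = -7/62 ≈ -0.11290)
o = 0 (o = ((4 - 5)*0)/3 = (-1*0)/3 = (⅓)*0 = 0)
-1*138 + k*o = -1*138 - 7/62*0 = -138 + 0 = -138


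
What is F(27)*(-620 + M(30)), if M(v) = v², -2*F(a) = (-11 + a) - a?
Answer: 1540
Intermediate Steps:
F(a) = 11/2 (F(a) = -((-11 + a) - a)/2 = -½*(-11) = 11/2)
F(27)*(-620 + M(30)) = 11*(-620 + 30²)/2 = 11*(-620 + 900)/2 = (11/2)*280 = 1540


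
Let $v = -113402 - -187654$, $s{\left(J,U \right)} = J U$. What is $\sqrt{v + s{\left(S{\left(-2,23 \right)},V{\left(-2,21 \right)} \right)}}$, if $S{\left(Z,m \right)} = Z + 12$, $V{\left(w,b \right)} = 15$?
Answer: $\sqrt{74402} \approx 272.77$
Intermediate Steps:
$S{\left(Z,m \right)} = 12 + Z$
$v = 74252$ ($v = -113402 + 187654 = 74252$)
$\sqrt{v + s{\left(S{\left(-2,23 \right)},V{\left(-2,21 \right)} \right)}} = \sqrt{74252 + \left(12 - 2\right) 15} = \sqrt{74252 + 10 \cdot 15} = \sqrt{74252 + 150} = \sqrt{74402}$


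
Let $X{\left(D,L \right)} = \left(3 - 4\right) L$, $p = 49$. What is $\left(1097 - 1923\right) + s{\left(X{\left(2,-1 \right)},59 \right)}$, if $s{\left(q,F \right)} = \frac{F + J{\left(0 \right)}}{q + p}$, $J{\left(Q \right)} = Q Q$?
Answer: $- \frac{41241}{50} \approx -824.82$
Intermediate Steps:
$J{\left(Q \right)} = Q^{2}$
$X{\left(D,L \right)} = - L$
$s{\left(q,F \right)} = \frac{F}{49 + q}$ ($s{\left(q,F \right)} = \frac{F + 0^{2}}{q + 49} = \frac{F + 0}{49 + q} = \frac{F}{49 + q}$)
$\left(1097 - 1923\right) + s{\left(X{\left(2,-1 \right)},59 \right)} = \left(1097 - 1923\right) + \frac{59}{49 - -1} = -826 + \frac{59}{49 + 1} = -826 + \frac{59}{50} = - \frac{41241}{50}$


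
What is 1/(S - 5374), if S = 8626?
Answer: 1/3252 ≈ 0.00030750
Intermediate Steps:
1/(S - 5374) = 1/(8626 - 5374) = 1/3252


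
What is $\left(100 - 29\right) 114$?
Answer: $8094$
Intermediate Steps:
$\left(100 - 29\right) 114 = 71 \cdot 114 = 8094$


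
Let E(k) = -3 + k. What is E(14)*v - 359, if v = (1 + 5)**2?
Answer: 37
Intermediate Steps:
v = 36 (v = 6**2 = 36)
E(14)*v - 359 = (-3 + 14)*36 - 359 = 11*36 - 359 = 396 - 359 = 37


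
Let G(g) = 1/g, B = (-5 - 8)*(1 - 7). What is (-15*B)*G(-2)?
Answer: 585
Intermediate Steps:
B = 78 (B = -13*(-6) = 78)
(-15*B)*G(-2) = -15*78/(-2) = -1170*(-½) = 585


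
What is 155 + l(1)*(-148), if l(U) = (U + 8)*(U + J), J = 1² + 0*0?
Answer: -2509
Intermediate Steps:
J = 1 (J = 1 + 0 = 1)
l(U) = (1 + U)*(8 + U) (l(U) = (U + 8)*(U + 1) = (8 + U)*(1 + U) = (1 + U)*(8 + U))
155 + l(1)*(-148) = 155 + (8 + 1² + 9*1)*(-148) = 155 + (8 + 1 + 9)*(-148) = 155 + 18*(-148) = 155 - 2664 = -2509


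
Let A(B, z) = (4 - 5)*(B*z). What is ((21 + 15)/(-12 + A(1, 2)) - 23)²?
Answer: 32041/49 ≈ 653.90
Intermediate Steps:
A(B, z) = -B*z
((21 + 15)/(-12 + A(1, 2)) - 23)² = ((21 + 15)/(-12 - 1*1*2) - 23)² = (36/(-12 - 2) - 23)² = (36/(-14) - 23)² = (36*(-1/14) - 23)² = (-18/7 - 23)² = (-179/7)² = 32041/49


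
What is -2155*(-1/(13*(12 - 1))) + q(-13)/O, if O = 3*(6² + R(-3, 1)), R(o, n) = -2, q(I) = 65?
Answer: 229105/14586 ≈ 15.707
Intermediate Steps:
O = 102 (O = 3*(6² - 2) = 3*(36 - 2) = 3*34 = 102)
-2155*(-1/(13*(12 - 1))) + q(-13)/O = -2155*(-1/(13*(12 - 1))) + 65/102 = -2155/((-13*11)) + 65*(1/102) = -2155/(-143) + 65/102 = -2155*(-1/143) + 65/102 = 2155/143 + 65/102 = 229105/14586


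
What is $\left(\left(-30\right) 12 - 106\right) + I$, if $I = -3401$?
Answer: $-3867$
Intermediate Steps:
$\left(\left(-30\right) 12 - 106\right) + I = \left(\left(-30\right) 12 - 106\right) - 3401 = \left(-360 - 106\right) - 3401 = -466 - 3401 = -3867$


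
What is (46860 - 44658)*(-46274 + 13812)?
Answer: -71481324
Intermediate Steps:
(46860 - 44658)*(-46274 + 13812) = 2202*(-32462) = -71481324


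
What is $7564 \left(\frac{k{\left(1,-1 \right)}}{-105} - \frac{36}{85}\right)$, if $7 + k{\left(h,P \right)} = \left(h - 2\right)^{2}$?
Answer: $- \frac{1648952}{595} \approx -2771.3$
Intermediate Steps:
$k{\left(h,P \right)} = -7 + \left(-2 + h\right)^{2}$ ($k{\left(h,P \right)} = -7 + \left(h - 2\right)^{2} = -7 + \left(-2 + h\right)^{2}$)
$7564 \left(\frac{k{\left(1,-1 \right)}}{-105} - \frac{36}{85}\right) = 7564 \left(\frac{-7 + \left(-2 + 1\right)^{2}}{-105} - \frac{36}{85}\right) = 7564 \left(\left(-7 + \left(-1\right)^{2}\right) \left(- \frac{1}{105}\right) - \frac{36}{85}\right) = 7564 \left(\left(-7 + 1\right) \left(- \frac{1}{105}\right) - \frac{36}{85}\right) = 7564 \left(\left(-6\right) \left(- \frac{1}{105}\right) - \frac{36}{85}\right) = 7564 \left(\frac{2}{35} - \frac{36}{85}\right) = 7564 \left(- \frac{218}{595}\right) = - \frac{1648952}{595}$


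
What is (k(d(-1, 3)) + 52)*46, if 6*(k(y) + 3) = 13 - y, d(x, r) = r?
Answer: 6992/3 ≈ 2330.7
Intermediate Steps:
k(y) = -⅚ - y/6 (k(y) = -3 + (13 - y)/6 = -3 + (13/6 - y/6) = -⅚ - y/6)
(k(d(-1, 3)) + 52)*46 = ((-⅚ - ⅙*3) + 52)*46 = ((-⅚ - ½) + 52)*46 = (-4/3 + 52)*46 = (152/3)*46 = 6992/3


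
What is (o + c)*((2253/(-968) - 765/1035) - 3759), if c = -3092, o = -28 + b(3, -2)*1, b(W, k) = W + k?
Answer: 261243232469/22264 ≈ 1.1734e+7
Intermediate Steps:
o = -27 (o = -28 + (3 - 2)*1 = -28 + 1*1 = -28 + 1 = -27)
(o + c)*((2253/(-968) - 765/1035) - 3759) = (-27 - 3092)*((2253/(-968) - 765/1035) - 3759) = -3119*((2253*(-1/968) - 765*1/1035) - 3759) = -3119*((-2253/968 - 17/23) - 3759) = -3119*(-68275/22264 - 3759) = -3119*(-83758651/22264) = 261243232469/22264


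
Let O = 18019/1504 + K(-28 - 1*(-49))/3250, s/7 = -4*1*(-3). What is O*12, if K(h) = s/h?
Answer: 87851649/611000 ≈ 143.78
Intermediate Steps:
s = 84 (s = 7*(-4*1*(-3)) = 7*(-4*(-3)) = 7*12 = 84)
K(h) = 84/h
O = 29283883/2444000 (O = 18019/1504 + (84/(-28 - 1*(-49)))/3250 = 18019*(1/1504) + (84/(-28 + 49))*(1/3250) = 18019/1504 + (84/21)*(1/3250) = 18019/1504 + (84*(1/21))*(1/3250) = 18019/1504 + 4*(1/3250) = 18019/1504 + 2/1625 = 29283883/2444000 ≈ 11.982)
O*12 = (29283883/2444000)*12 = 87851649/611000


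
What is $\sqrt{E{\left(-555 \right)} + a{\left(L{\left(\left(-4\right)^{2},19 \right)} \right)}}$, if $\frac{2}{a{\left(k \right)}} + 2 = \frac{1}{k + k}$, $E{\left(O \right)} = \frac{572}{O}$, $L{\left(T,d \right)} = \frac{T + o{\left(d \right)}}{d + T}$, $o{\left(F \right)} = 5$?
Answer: $\frac{2 i \sqrt{10357410}}{3885} \approx 1.6568 i$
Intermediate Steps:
$L{\left(T,d \right)} = \frac{5 + T}{T + d}$ ($L{\left(T,d \right)} = \frac{T + 5}{d + T} = \frac{5 + T}{T + d}$)
$a{\left(k \right)} = \frac{2}{-2 + \frac{1}{2 k}}$ ($a{\left(k \right)} = \frac{2}{-2 + \frac{1}{k + k}} = \frac{2}{-2 + \frac{1}{2 k}}$)
$\sqrt{E{\left(-555 \right)} + a{\left(L{\left(\left(-4\right)^{2},19 \right)} \right)}} = \sqrt{\frac{572}{-555} - \frac{4 \frac{5 + \left(-4\right)^{2}}{\left(-4\right)^{2} + 19}}{-1 + 4 \frac{5 + \left(-4\right)^{2}}{\left(-4\right)^{2} + 19}}} = \sqrt{572 \left(- \frac{1}{555}\right) - \frac{4 \frac{5 + 16}{16 + 19}}{-1 + 4 \frac{5 + 16}{16 + 19}}} = \sqrt{- \frac{572}{555} - \frac{4 \cdot \frac{1}{35} \cdot 21}{-1 + 4 \cdot \frac{1}{35} \cdot 21}} = \sqrt{- \frac{572}{555} - \frac{12}{5 \left(-1 + 4 \cdot \frac{3}{5}\right)}} = \sqrt{- \frac{572}{555} - \frac{12}{5 \left(-1 + \frac{12}{5}\right)}} = \sqrt{- \frac{572}{555} - \frac{12}{5 \cdot \frac{7}{5}}} = \sqrt{- \frac{572}{555} - \frac{12}{5} \cdot \frac{5}{7}} = \sqrt{- \frac{572}{555} - \frac{12}{7}} = \sqrt{- \frac{10664}{3885}} = \frac{2 i \sqrt{10357410}}{3885}$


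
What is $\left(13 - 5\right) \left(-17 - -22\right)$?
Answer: $40$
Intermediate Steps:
$\left(13 - 5\right) \left(-17 - -22\right) = 8 \left(-17 + 22\right) = 8 \cdot 5 = 40$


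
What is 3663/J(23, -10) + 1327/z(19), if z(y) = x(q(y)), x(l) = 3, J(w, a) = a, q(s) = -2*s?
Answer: 2281/30 ≈ 76.033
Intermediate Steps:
z(y) = 3
3663/J(23, -10) + 1327/z(19) = 3663/(-10) + 1327/3 = 3663*(-⅒) + 1327*(⅓) = -3663/10 + 1327/3 = 2281/30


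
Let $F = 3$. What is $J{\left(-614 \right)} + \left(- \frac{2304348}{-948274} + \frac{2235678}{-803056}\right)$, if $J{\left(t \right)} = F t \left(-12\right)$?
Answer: $\frac{4208076255942873}{190379281336} \approx 22104.0$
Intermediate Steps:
$J{\left(t \right)} = - 36 t$ ($J{\left(t \right)} = 3 t \left(-12\right) = - 36 t$)
$J{\left(-614 \right)} + \left(- \frac{2304348}{-948274} + \frac{2235678}{-803056}\right) = \left(-36\right) \left(-614\right) + \left(- \frac{2304348}{-948274} + \frac{2235678}{-803056}\right) = 22104 + \left(\left(-2304348\right) \left(- \frac{1}{948274}\right) + 2235678 \left(- \frac{1}{803056}\right)\right) = 22104 + \left(\frac{1152174}{474137} - \frac{1117839}{401528}\right) = 22104 - \frac{67378708071}{190379281336} = \frac{4208076255942873}{190379281336}$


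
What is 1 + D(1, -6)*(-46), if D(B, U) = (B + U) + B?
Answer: 185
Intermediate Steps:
D(B, U) = U + 2*B
1 + D(1, -6)*(-46) = 1 + (-6 + 2*1)*(-46) = 1 + (-6 + 2)*(-46) = 1 - 4*(-46) = 1 + 184 = 185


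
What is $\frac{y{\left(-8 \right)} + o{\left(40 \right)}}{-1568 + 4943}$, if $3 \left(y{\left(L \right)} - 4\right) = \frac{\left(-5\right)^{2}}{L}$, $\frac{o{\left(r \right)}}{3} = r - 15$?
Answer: $\frac{1871}{81000} \approx 0.023099$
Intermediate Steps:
$o{\left(r \right)} = -45 + 3 r$ ($o{\left(r \right)} = 3 \left(r - 15\right) = 3 \left(-15 + r\right) = -45 + 3 r$)
$y{\left(L \right)} = 4 + \frac{25}{3 L}$ ($y{\left(L \right)} = 4 + \frac{\left(-5\right)^{2} \frac{1}{L}}{3} = 4 + \frac{25 \frac{1}{L}}{3} = 4 + \frac{25}{3 L}$)
$\frac{y{\left(-8 \right)} + o{\left(40 \right)}}{-1568 + 4943} = \frac{\left(4 + \frac{25}{3 \left(-8\right)}\right) + \left(-45 + 3 \cdot 40\right)}{-1568 + 4943} = \frac{\left(4 + \frac{25}{3} \left(- \frac{1}{8}\right)\right) + \left(-45 + 120\right)}{3375} = \left(\left(4 - \frac{25}{24}\right) + 75\right) \frac{1}{3375} = \left(\frac{71}{24} + 75\right) \frac{1}{3375} = \frac{1871}{24} \cdot \frac{1}{3375} = \frac{1871}{81000}$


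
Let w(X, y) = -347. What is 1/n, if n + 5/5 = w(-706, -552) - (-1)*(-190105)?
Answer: -1/190453 ≈ -5.2506e-6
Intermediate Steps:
n = -190453 (n = -1 + (-347 - (-1)*(-190105)) = -1 + (-347 - 1*190105) = -1 + (-347 - 190105) = -1 - 190452 = -190453)
1/n = 1/(-190453) = -1/190453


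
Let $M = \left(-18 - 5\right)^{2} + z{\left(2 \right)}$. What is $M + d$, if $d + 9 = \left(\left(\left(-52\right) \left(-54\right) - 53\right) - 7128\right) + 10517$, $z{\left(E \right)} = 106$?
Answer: $6770$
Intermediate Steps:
$M = 635$ ($M = \left(-18 - 5\right)^{2} + 106 = \left(-23\right)^{2} + 106 = 529 + 106 = 635$)
$d = 6135$ ($d = -9 + \left(\left(\left(\left(-52\right) \left(-54\right) - 53\right) - 7128\right) + 10517\right) = -9 + \left(\left(\left(2808 - 53\right) - 7128\right) + 10517\right) = -9 + \left(\left(2755 - 7128\right) + 10517\right) = -9 + \left(-4373 + 10517\right) = -9 + 6144 = 6135$)
$M + d = 635 + 6135 = 6770$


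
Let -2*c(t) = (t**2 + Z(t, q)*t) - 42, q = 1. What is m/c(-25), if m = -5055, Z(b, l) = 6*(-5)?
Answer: 10110/1333 ≈ 7.5844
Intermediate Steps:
Z(b, l) = -30
c(t) = 21 + 15*t - t**2/2 (c(t) = -((t**2 - 30*t) - 42)/2 = -(-42 + t**2 - 30*t)/2 = 21 + 15*t - t**2/2)
m/c(-25) = -5055/(21 + 15*(-25) - 1/2*(-25)**2) = -5055/(21 - 375 - 1/2*625) = -5055/(21 - 375 - 625/2) = -5055/(-1333/2) = -5055*(-2/1333) = 10110/1333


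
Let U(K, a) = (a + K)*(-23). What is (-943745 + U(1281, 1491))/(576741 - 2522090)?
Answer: 1007501/1945349 ≈ 0.51790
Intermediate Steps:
U(K, a) = -23*K - 23*a (U(K, a) = (K + a)*(-23) = -23*K - 23*a)
(-943745 + U(1281, 1491))/(576741 - 2522090) = (-943745 + (-23*1281 - 23*1491))/(576741 - 2522090) = (-943745 + (-29463 - 34293))/(-1945349) = (-943745 - 63756)*(-1/1945349) = -1007501*(-1/1945349) = 1007501/1945349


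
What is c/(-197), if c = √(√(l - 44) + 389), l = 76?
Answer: -√(389 + 4*√2)/197 ≈ -0.10084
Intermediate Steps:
c = √(389 + 4*√2) (c = √(√(76 - 44) + 389) = √(√32 + 389) = √(4*√2 + 389) = √(389 + 4*√2) ≈ 19.866)
c/(-197) = √(389 + 4*√2)/(-197) = √(389 + 4*√2)*(-1/197) = -√(389 + 4*√2)/197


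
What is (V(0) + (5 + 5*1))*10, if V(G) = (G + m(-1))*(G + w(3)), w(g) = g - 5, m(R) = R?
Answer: 120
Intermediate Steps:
w(g) = -5 + g
V(G) = (-1 + G)*(-2 + G) (V(G) = (G - 1)*(G + (-5 + 3)) = (-1 + G)*(G - 2) = (-1 + G)*(-2 + G))
(V(0) + (5 + 5*1))*10 = ((2 + 0² - 3*0) + (5 + 5*1))*10 = ((2 + 0 + 0) + (5 + 5))*10 = (2 + 10)*10 = 12*10 = 120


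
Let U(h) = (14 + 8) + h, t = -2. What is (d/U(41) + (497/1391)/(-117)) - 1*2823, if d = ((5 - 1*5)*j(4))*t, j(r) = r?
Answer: -459435278/162747 ≈ -2823.0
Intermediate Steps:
U(h) = 22 + h
d = 0 (d = ((5 - 1*5)*4)*(-2) = ((5 - 5)*4)*(-2) = (0*4)*(-2) = 0*(-2) = 0)
(d/U(41) + (497/1391)/(-117)) - 1*2823 = (0/(22 + 41) + (497/1391)/(-117)) - 1*2823 = (0/63 + (497*(1/1391))*(-1/117)) - 2823 = (0*(1/63) + (497/1391)*(-1/117)) - 2823 = (0 - 497/162747) - 2823 = -497/162747 - 2823 = -459435278/162747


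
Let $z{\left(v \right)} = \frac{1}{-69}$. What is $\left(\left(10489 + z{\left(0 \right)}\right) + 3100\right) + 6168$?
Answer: $\frac{1363232}{69} \approx 19757.0$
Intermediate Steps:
$z{\left(v \right)} = - \frac{1}{69}$
$\left(\left(10489 + z{\left(0 \right)}\right) + 3100\right) + 6168 = \left(\left(10489 - \frac{1}{69}\right) + 3100\right) + 6168 = \left(\frac{723740}{69} + 3100\right) + 6168 = \frac{937640}{69} + 6168 = \frac{1363232}{69}$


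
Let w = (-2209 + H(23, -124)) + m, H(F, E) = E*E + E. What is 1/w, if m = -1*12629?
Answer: 1/414 ≈ 0.0024155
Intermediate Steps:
H(F, E) = E + E**2 (H(F, E) = E**2 + E = E + E**2)
m = -12629
w = 414 (w = (-2209 - 124*(1 - 124)) - 12629 = (-2209 - 124*(-123)) - 12629 = (-2209 + 15252) - 12629 = 13043 - 12629 = 414)
1/w = 1/414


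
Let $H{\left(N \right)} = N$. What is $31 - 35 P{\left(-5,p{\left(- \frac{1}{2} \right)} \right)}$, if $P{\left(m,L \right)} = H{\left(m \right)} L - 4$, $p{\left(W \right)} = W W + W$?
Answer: $\frac{509}{4} \approx 127.25$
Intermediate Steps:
$p{\left(W \right)} = W + W^{2}$ ($p{\left(W \right)} = W^{2} + W = W + W^{2}$)
$P{\left(m,L \right)} = -4 + L m$ ($P{\left(m,L \right)} = m L - 4 = L m - 4 = -4 + L m$)
$31 - 35 P{\left(-5,p{\left(- \frac{1}{2} \right)} \right)} = 31 - 35 \left(-4 + - \frac{1}{2} \left(1 - \frac{1}{2}\right) \left(-5\right)\right) = 31 - 35 \left(-4 + \left(-1\right) \frac{1}{2} \left(1 - \frac{1}{2}\right) \left(-5\right)\right) = 31 - 35 \left(-4 + - \frac{1 - \frac{1}{2}}{2} \left(-5\right)\right) = 31 - 35 \left(-4 + \left(- \frac{1}{2}\right) \frac{1}{2} \left(-5\right)\right) = 31 - 35 \left(-4 - - \frac{5}{4}\right) = 31 - 35 \left(-4 + \frac{5}{4}\right) = 31 - - \frac{385}{4} = 31 + \frac{385}{4} = \frac{509}{4}$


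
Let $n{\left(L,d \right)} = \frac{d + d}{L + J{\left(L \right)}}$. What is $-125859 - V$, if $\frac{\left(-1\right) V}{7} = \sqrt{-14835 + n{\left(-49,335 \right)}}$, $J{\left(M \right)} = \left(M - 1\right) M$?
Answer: $-125859 + \frac{11 i \sqrt{294365}}{7} \approx -1.2586 \cdot 10^{5} + 852.58 i$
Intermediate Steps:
$J{\left(M \right)} = M \left(-1 + M\right)$ ($J{\left(M \right)} = \left(-1 + M\right) M = M \left(-1 + M\right)$)
$n{\left(L,d \right)} = \frac{2 d}{L + L \left(-1 + L\right)}$ ($n{\left(L,d \right)} = \frac{d + d}{L + L \left(-1 + L\right)} = \frac{2 d}{L + L \left(-1 + L\right)}$)
$V = - \frac{11 i \sqrt{294365}}{7}$ ($V = - 7 \sqrt{-14835 + 2 \cdot 335 \cdot \frac{1}{2401}} = - 7 \sqrt{-14835 + \frac{670}{2401}} = - 7 \sqrt{- \frac{35618165}{2401}} = - 7 \frac{11 i \sqrt{294365}}{49} = - \frac{11 i \sqrt{294365}}{7} \approx - 852.58 i$)
$-125859 - V = -125859 - - \frac{11 i \sqrt{294365}}{7} = -125859 + \frac{11 i \sqrt{294365}}{7}$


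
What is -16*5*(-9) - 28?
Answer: 692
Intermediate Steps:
-16*5*(-9) - 28 = -80*(-9) - 28 = 720 - 28 = 692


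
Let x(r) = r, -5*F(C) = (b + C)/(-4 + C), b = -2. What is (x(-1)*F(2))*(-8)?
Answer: 0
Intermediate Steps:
F(C) = -(-2 + C)/(5*(-4 + C))
(x(-1)*F(2))*(-8) = -(2 - 1*2)/(5*(-4 + 2))*(-8) = -(2 - 2)/(5*(-2))*(-8) = -(-1)*0/(5*2)*(-8) = -1*0*(-8) = 0*(-8) = 0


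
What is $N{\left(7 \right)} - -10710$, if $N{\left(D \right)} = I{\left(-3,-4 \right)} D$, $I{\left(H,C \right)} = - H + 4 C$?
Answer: $10619$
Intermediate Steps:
$N{\left(D \right)} = - 13 D$ ($N{\left(D \right)} = \left(\left(-1\right) \left(-3\right) + 4 \left(-4\right)\right) D = \left(3 - 16\right) D = - 13 D$)
$N{\left(7 \right)} - -10710 = \left(-13\right) 7 - -10710 = -91 + 10710 = 10619$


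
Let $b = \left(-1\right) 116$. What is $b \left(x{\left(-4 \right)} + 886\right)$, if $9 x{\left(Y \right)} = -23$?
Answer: $- \frac{922316}{9} \approx -1.0248 \cdot 10^{5}$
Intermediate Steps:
$b = -116$
$x{\left(Y \right)} = - \frac{23}{9}$ ($x{\left(Y \right)} = \frac{1}{9} \left(-23\right) = - \frac{23}{9}$)
$b \left(x{\left(-4 \right)} + 886\right) = - 116 \left(- \frac{23}{9} + 886\right) = \left(-116\right) \frac{7951}{9} = - \frac{922316}{9}$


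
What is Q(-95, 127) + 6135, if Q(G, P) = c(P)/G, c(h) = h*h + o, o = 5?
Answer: 566691/95 ≈ 5965.2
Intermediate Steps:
c(h) = 5 + h² (c(h) = h*h + 5 = h² + 5 = 5 + h²)
Q(G, P) = (5 + P²)/G
Q(-95, 127) + 6135 = (5 + 127²)/(-95) + 6135 = -(5 + 16129)/95 + 6135 = -1/95*16134 + 6135 = -16134/95 + 6135 = 566691/95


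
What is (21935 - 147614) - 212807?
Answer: -338486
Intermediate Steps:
(21935 - 147614) - 212807 = -125679 - 212807 = -338486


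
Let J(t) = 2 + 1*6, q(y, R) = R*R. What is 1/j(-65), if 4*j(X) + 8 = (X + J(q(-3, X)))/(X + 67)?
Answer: -8/73 ≈ -0.10959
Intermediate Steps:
q(y, R) = R**2
J(t) = 8 (J(t) = 2 + 6 = 8)
j(X) = -2 + (8 + X)/(4*(67 + X)) (j(X) = -2 + ((X + 8)/(X + 67))/4 = -2 + ((8 + X)/(67 + X))/4 = -2 + (8 + X)/(4*(67 + X)))
1/j(-65) = 1/((-528 - 7*(-65))/(4*(67 - 65))) = 1/((1/4)*(-528 + 455)/2) = 1/((1/4)*(1/2)*(-73)) = 1/(-73/8) = -8/73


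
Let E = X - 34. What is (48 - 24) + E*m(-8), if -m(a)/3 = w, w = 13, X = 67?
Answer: -1263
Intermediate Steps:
m(a) = -39 (m(a) = -3*13 = -39)
E = 33 (E = 67 - 34 = 33)
(48 - 24) + E*m(-8) = (48 - 24) + 33*(-39) = 24 - 1287 = -1263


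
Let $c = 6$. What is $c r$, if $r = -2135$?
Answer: $-12810$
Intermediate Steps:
$c r = 6 \left(-2135\right) = -12810$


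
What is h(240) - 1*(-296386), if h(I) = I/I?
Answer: 296387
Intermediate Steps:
h(I) = 1
h(240) - 1*(-296386) = 1 - 1*(-296386) = 1 + 296386 = 296387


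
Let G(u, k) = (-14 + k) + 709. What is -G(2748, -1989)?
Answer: 1294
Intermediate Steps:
G(u, k) = 695 + k
-G(2748, -1989) = -(695 - 1989) = -1*(-1294) = 1294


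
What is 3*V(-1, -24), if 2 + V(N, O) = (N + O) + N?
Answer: -84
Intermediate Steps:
V(N, O) = -2 + O + 2*N (V(N, O) = -2 + ((N + O) + N) = -2 + (O + 2*N) = -2 + O + 2*N)
3*V(-1, -24) = 3*(-2 - 24 + 2*(-1)) = 3*(-2 - 24 - 2) = 3*(-28) = -84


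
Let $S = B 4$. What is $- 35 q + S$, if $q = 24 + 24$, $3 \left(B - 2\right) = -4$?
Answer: $- \frac{5032}{3} \approx -1677.3$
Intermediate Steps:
$B = \frac{2}{3}$ ($B = 2 + \frac{1}{3} \left(-4\right) = 2 - \frac{4}{3} = \frac{2}{3} \approx 0.66667$)
$q = 48$
$S = \frac{8}{3}$ ($S = \frac{2}{3} \cdot 4 = \frac{8}{3} \approx 2.6667$)
$- 35 q + S = \left(-35\right) 48 + \frac{8}{3} = -1680 + \frac{8}{3} = - \frac{5032}{3}$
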